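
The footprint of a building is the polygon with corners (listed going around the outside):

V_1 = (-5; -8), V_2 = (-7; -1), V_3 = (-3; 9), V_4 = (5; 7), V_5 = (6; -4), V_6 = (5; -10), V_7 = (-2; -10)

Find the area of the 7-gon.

V_1→V_2: (-5)(-1) − (-7)(-8) = -51
V_2→V_3: (-7)(9) − (-3)(-1) = -66
V_3→V_4: (-3)(7) − (5)(9) = -66
V_4→V_5: (5)(-4) − (6)(7) = -62
V_5→V_6: (6)(-10) − (5)(-4) = -40
V_6→V_7: (5)(-10) − (-2)(-10) = -70
V_7→V_1: (-2)(-8) − (-5)(-10) = -34
Σ = -389
Area = |Σ|/2 = 194.5.

194.5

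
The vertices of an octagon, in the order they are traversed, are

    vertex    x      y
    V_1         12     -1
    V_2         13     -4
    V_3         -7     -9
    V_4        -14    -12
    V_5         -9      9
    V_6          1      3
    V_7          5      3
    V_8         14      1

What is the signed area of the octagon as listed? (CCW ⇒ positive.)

Σ = (-35) + (-145) + (-42) + (-234) + (-36) + (-12) + (-37) + (-26) = -567
Signed area = Σ/2 = -283.5 (negative ⇒ clockwise traversal).

-283.5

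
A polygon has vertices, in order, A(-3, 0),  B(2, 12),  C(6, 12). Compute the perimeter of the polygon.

32

|AB| = √((5)² + (12)²) = √169 = 13
|BC| = √((4)² + (0)²) = √16 = 4
|CA| = √((-9)² + (-12)²) = √225 = 15
Perimeter = 13 + 4 + 15 = 32.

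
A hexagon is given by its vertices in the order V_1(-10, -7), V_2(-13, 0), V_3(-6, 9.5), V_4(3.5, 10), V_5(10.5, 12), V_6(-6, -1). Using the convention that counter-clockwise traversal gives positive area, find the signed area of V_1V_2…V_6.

Apply Gauss's area formula: 2A = Σ (x_i·y_{i+1} − x_{i+1}·y_i), indices taken mod 6.
V_1→V_2: (-10)(0) − (-13)(-7) = -91
V_2→V_3: (-13)(9.5) − (-6)(0) = -123.5
V_3→V_4: (-6)(10) − (3.5)(9.5) = -93.25
V_4→V_5: (3.5)(12) − (10.5)(10) = -63
V_5→V_6: (10.5)(-1) − (-6)(12) = 61.5
V_6→V_1: (-6)(-7) − (-10)(-1) = 32
Σ = -277.25
Signed area = Σ/2 = -138.625 (negative ⇒ clockwise traversal).

-138.625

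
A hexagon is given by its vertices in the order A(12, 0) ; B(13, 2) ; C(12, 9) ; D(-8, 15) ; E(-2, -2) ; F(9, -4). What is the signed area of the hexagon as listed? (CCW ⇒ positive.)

244.5

A→B: (12)(2) − (13)(0) = 24
B→C: (13)(9) − (12)(2) = 93
C→D: (12)(15) − (-8)(9) = 252
D→E: (-8)(-2) − (-2)(15) = 46
E→F: (-2)(-4) − (9)(-2) = 26
F→A: (9)(0) − (12)(-4) = 48
Σ = 489
Signed area = Σ/2 = 244.5 (positive ⇒ counter-clockwise traversal).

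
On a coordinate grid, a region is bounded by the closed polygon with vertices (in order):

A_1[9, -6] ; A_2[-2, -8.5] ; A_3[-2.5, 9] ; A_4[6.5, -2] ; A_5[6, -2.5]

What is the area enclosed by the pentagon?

99.5

Apply Gauss's area formula: 2A = Σ (x_i·y_{i+1} − x_{i+1}·y_i), indices taken mod 5.
Cross-terms: -88.5, -39.25, -53.5, -4.25, -13.5  ⇒  Σ = -199
Area = |Σ|/2 = 99.5.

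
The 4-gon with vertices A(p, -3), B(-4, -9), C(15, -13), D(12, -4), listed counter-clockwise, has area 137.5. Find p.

Write out the shoelace sum; only the two edges meeting at A involve p:
2·Area = [(12·(-3) − p·(-4)) + (p·(-9) − (-4)·(-3))] + 283
       = -5·p + 235 = 275
⇒ p = -8.

-8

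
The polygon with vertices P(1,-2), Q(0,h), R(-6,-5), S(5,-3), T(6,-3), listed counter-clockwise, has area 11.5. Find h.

-2

The doubled signed area Σ (x_i y_{i+1} − x_{i+1} y_i) is linear in h.
With h=0 it equals 37; the coefficient of h is 7 (from the two edges through Q).
So 7·h + 37 = 2·11.5 = 23 ⇒ h = -2.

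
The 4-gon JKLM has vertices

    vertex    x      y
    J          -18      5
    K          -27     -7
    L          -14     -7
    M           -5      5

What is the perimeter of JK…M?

56

|JK| = √((-9)² + (-12)²) = √225 = 15
|KL| = √((13)² + (0)²) = √169 = 13
|LM| = √((9)² + (12)²) = √225 = 15
|MJ| = √((-13)² + (0)²) = √169 = 13
Perimeter = 15 + 13 + 15 + 13 = 56.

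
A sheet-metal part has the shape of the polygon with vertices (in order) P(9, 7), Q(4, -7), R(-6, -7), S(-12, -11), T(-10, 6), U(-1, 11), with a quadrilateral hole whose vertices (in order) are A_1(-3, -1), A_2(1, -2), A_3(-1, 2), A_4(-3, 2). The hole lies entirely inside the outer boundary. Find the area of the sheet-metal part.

Outer boundary:
Σ = (-91) + (-70) + (-18) + (-182) + (-104) + (-106) = -571
Area = |Σ|/2 = 285.5.
Hole:
Σ = (7) + (0) + (4) + (9) = 20
Area = |Σ|/2 = 10.
Net area = 285.5 − 10 = 275.5.

275.5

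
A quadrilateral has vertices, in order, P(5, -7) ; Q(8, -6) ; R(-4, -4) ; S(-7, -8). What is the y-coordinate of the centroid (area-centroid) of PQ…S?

-43/7

Apply Gauss's area formula. First the cross-terms c_i = x_i·y_{i+1} − x_{i+1}·y_i:
  26, -56, 4, 89  ⇒  2A = 63, A = 31.5.
Then Σ (y_i + y_{i+1})·c_i = -1161, so ȳ = -1161 / (6·31.5) = -43/7.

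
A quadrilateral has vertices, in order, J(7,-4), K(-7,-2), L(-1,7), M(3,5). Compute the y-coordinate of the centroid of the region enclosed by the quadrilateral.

Apply the surveyor's formula. First the cross-terms c_i = x_i·y_{i+1} − x_{i+1}·y_i:
  -42, -51, -26, -47  ⇒  2A = -166, A = -83.
Then Σ (y_i + y_{i+1})·c_i = -362, so ȳ = -362 / (6·(-83)) = 181/249.

181/249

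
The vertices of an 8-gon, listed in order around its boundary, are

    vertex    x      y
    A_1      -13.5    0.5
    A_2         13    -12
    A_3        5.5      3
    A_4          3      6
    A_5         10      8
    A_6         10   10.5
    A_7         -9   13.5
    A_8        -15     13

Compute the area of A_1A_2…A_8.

378.25

Apply the surveyor's formula: 2A = Σ (x_i·y_{i+1} − x_{i+1}·y_i), indices taken mod 8.
Σ = (155.5) + (105) + (24) + (-36) + (25) + (229.5) + (85.5) + (168) = 756.5
Area = |Σ|/2 = 378.25.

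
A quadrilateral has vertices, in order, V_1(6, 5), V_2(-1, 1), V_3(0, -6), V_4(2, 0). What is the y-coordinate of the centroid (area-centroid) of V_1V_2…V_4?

14/117

Apply the shoelace (surveyor's) formula. First the cross-terms c_i = x_i·y_{i+1} − x_{i+1}·y_i:
  11, 6, 12, 10  ⇒  2A = 39, A = 19.5.
Then Σ (y_i + y_{i+1})·c_i = 14, so ȳ = 14 / (6·19.5) = 14/117.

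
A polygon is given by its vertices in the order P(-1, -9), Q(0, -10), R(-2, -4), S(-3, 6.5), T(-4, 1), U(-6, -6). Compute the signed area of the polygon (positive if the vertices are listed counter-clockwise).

Σ = (10) + (-20) + (-25) + (23) + (30) + (48) = 66
Signed area = Σ/2 = 33 (positive ⇒ counter-clockwise traversal).

33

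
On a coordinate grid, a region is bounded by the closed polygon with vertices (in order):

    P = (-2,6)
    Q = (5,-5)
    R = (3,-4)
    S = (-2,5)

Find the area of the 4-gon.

Cross-terms: -20, -5, 7, -2  ⇒  Σ = -20
Area = |Σ|/2 = 10.

10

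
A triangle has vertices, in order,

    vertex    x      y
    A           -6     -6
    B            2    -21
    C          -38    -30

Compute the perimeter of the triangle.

|AB| = √((8)² + (-15)²) = √289 = 17
|BC| = √((-40)² + (-9)²) = √1681 = 41
|CA| = √((32)² + (24)²) = √1600 = 40
Perimeter = 17 + 41 + 40 = 98.

98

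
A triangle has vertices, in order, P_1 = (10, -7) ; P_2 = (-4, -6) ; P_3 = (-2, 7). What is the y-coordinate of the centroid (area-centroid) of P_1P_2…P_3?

Apply the shoelace formula. First the cross-terms c_i = x_i·y_{i+1} − x_{i+1}·y_i:
  -88, -40, -56  ⇒  2A = -184, A = -92.
Then Σ (y_i + y_{i+1})·c_i = 1104, so ȳ = 1104 / (6·(-92)) = -2.

-2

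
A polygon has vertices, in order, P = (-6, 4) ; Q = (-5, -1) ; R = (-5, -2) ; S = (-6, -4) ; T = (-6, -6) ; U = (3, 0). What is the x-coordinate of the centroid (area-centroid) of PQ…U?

-658/243

Apply Gauss's area formula. First the cross-terms c_i = x_i·y_{i+1} − x_{i+1}·y_i:
  26, 5, 8, 12, 18, 12  ⇒  2A = 81, A = 40.5.
Then Σ (x_i + x_{i+1})·c_i = -658, so x̄ = -658 / (6·40.5) = -658/243.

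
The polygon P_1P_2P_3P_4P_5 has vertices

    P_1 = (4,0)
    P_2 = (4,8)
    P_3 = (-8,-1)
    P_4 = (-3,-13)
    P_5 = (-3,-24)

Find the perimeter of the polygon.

72

|P_1P_2| = √((0)² + (8)²) = √64 = 8
|P_2P_3| = √((-12)² + (-9)²) = √225 = 15
|P_3P_4| = √((5)² + (-12)²) = √169 = 13
|P_4P_5| = √((0)² + (-11)²) = √121 = 11
|P_5P_1| = √((7)² + (24)²) = √625 = 25
Perimeter = 8 + 15 + 13 + 11 + 25 = 72.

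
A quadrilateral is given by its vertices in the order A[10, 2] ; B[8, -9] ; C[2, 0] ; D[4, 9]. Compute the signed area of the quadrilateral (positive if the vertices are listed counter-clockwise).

Apply the shoelace (surveyor's) formula: 2A = Σ (x_i·y_{i+1} − x_{i+1}·y_i), indices taken mod 4.
Σ = (-106) + (18) + (18) + (-82) = -152
Signed area = Σ/2 = -76 (negative ⇒ clockwise traversal).

-76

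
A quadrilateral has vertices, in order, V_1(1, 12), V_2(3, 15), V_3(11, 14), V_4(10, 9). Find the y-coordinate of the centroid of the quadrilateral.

1373/111

Apply the surveyor's formula. First the cross-terms c_i = x_i·y_{i+1} − x_{i+1}·y_i:
  -21, -123, -41, 111  ⇒  2A = -74, A = -37.
Then Σ (y_i + y_{i+1})·c_i = -2746, so ȳ = -2746 / (6·(-37)) = 1373/111.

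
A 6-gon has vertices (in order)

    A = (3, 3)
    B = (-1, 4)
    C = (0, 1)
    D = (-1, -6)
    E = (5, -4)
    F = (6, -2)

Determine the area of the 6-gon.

43.5

Apply the shoelace formula: 2A = Σ (x_i·y_{i+1} − x_{i+1}·y_i), indices taken mod 6.
Cross-terms: 15, -1, 1, 34, 14, 24  ⇒  Σ = 87
Area = |Σ|/2 = 43.5.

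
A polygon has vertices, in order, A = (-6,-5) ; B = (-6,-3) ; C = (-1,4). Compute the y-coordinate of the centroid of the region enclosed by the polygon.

Apply Gauss's area formula. First the cross-terms c_i = x_i·y_{i+1} − x_{i+1}·y_i:
  -12, -27, 29  ⇒  2A = -10, A = -5.
Then Σ (y_i + y_{i+1})·c_i = 40, so ȳ = 40 / (6·(-5)) = -4/3.

-4/3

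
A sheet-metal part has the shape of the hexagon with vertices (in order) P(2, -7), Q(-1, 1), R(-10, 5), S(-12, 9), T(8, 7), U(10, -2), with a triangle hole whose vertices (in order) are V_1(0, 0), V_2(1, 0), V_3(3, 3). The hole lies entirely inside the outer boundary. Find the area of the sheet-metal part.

Outer boundary:
Apply the surveyor's formula: 2A = Σ (x_i·y_{i+1} − x_{i+1}·y_i), indices taken mod 6.
Σ = (-5) + (5) + (-30) + (-156) + (-86) + (-66) = -338
Area = |Σ|/2 = 169.
Hole:
Σ = (0) + (3) + (0) = 3
Area = |Σ|/2 = 1.5.
Net area = 169 − 1.5 = 167.5.

167.5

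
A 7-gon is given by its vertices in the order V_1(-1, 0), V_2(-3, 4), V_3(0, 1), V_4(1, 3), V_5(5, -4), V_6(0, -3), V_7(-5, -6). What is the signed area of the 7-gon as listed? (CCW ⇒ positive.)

Σ = (-4) + (-3) + (-1) + (-19) + (-15) + (-15) + (-6) = -63
Signed area = Σ/2 = -31.5 (negative ⇒ clockwise traversal).

-31.5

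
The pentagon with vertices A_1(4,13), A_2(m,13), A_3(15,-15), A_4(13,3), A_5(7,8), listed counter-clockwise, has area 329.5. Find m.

The doubled signed area Σ (x_i y_{i+1} − x_{i+1} y_i) is linear in m.
With m=0 it equals 239; the coefficient of m is -28 (from the two edges through A_2).
So -28·m + 239 = 2·329.5 = 659 ⇒ m = -15.

-15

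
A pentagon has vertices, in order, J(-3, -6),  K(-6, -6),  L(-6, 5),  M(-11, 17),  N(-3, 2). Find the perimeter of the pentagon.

|JK| = √((-3)² + (0)²) = √9 = 3
|KL| = √((0)² + (11)²) = √121 = 11
|LM| = √((-5)² + (12)²) = √169 = 13
|MN| = √((8)² + (-15)²) = √289 = 17
|NJ| = √((0)² + (-8)²) = √64 = 8
Perimeter = 3 + 11 + 13 + 17 + 8 = 52.

52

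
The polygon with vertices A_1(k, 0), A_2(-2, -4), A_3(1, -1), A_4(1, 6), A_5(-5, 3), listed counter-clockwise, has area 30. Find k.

-2

The doubled signed area Σ (x_i y_{i+1} − x_{i+1} y_i) is linear in k.
With k=0 it equals 46; the coefficient of k is -7 (from the two edges through A_1).
So -7·k + 46 = 2·30 = 60 ⇒ k = -2.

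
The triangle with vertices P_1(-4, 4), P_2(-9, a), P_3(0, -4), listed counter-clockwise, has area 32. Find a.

-2

The doubled signed area Σ (x_i y_{i+1} − x_{i+1} y_i) is linear in a.
With a=0 it equals 56; the coefficient of a is -4 (from the two edges through P_2).
So -4·a + 56 = 2·32 = 64 ⇒ a = -2.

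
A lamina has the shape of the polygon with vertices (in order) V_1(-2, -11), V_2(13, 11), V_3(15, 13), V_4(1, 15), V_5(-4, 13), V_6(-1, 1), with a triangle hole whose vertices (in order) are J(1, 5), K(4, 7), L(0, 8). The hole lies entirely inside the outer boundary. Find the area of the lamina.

210.5

Outer boundary:
Apply Gauss's area formula: 2A = Σ (x_i·y_{i+1} − x_{i+1}·y_i), indices taken mod 6.
V_1→V_2: (-2)(11) − (13)(-11) = 121
V_2→V_3: (13)(13) − (15)(11) = 4
V_3→V_4: (15)(15) − (1)(13) = 212
V_4→V_5: (1)(13) − (-4)(15) = 73
V_5→V_6: (-4)(1) − (-1)(13) = 9
V_6→V_1: (-1)(-11) − (-2)(1) = 13
Σ = 432
Area = |Σ|/2 = 216.
Hole:
Apply the surveyor's formula: 2A = Σ (x_i·y_{i+1} − x_{i+1}·y_i), indices taken mod 3.
Σ = (-13) + (32) + (-8) = 11
Area = |Σ|/2 = 5.5.
Net area = 216 − 5.5 = 210.5.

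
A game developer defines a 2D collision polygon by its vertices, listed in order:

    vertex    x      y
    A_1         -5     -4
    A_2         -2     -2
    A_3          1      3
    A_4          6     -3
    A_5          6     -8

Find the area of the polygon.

58.5

Σ = (2) + (-4) + (-21) + (-30) + (-64) = -117
Area = |Σ|/2 = 58.5.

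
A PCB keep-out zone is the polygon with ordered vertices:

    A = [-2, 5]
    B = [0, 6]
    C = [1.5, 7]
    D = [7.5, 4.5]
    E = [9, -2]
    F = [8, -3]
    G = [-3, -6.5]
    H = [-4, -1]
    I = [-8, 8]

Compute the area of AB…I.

140.625

Σ = (-12) + (-9) + (-45.75) + (-55.5) + (-11) + (-61) + (-23) + (-40) + (-24) = -281.25
Area = |Σ|/2 = 140.625.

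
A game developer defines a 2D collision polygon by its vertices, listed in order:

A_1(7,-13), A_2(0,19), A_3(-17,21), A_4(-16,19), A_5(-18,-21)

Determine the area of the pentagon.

764

Apply the surveyor's formula: 2A = Σ (x_i·y_{i+1} − x_{i+1}·y_i), indices taken mod 5.
Σ = (133) + (323) + (13) + (678) + (381) = 1528
Area = |Σ|/2 = 764.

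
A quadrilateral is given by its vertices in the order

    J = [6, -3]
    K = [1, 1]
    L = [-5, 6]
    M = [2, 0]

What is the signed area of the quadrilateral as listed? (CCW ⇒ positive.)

Apply Gauss's area formula: 2A = Σ (x_i·y_{i+1} − x_{i+1}·y_i), indices taken mod 4.
Σ = (9) + (11) + (-12) + (-6) = 2
Signed area = Σ/2 = 1 (positive ⇒ counter-clockwise traversal).

1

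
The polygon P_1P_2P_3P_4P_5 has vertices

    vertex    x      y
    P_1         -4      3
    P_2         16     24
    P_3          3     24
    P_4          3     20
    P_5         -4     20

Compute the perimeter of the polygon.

70

|P_1P_2| = √((20)² + (21)²) = √841 = 29
|P_2P_3| = √((-13)² + (0)²) = √169 = 13
|P_3P_4| = √((0)² + (-4)²) = √16 = 4
|P_4P_5| = √((-7)² + (0)²) = √49 = 7
|P_5P_1| = √((0)² + (-17)²) = √289 = 17
Perimeter = 29 + 13 + 4 + 7 + 17 = 70.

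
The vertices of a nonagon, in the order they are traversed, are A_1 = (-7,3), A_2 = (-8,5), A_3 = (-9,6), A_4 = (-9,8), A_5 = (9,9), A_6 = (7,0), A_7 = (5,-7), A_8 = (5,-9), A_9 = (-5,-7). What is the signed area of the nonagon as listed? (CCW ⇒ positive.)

Σ = (-11) + (-3) + (-18) + (-153) + (-63) + (-49) + (-10) + (-80) + (-64) = -451
Signed area = Σ/2 = -225.5 (negative ⇒ clockwise traversal).

-225.5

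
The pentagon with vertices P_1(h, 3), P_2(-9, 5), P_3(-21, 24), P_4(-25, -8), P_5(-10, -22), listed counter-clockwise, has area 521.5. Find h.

-3

Write out the shoelace sum; only the two edges meeting at P_1 involve h:
2·Area = [((-10)·3 − h·(-22)) + (h·5 − (-9)·3)] + 1127
       = 27·h + 1124 = 1043
⇒ h = -3.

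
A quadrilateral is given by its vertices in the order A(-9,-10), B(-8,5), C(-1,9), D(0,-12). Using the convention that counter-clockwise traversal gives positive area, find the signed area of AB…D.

-144

Apply the shoelace (surveyor's) formula: 2A = Σ (x_i·y_{i+1} − x_{i+1}·y_i), indices taken mod 4.
A→B: (-9)(5) − (-8)(-10) = -125
B→C: (-8)(9) − (-1)(5) = -67
C→D: (-1)(-12) − (0)(9) = 12
D→A: (0)(-10) − (-9)(-12) = -108
Σ = -288
Signed area = Σ/2 = -144 (negative ⇒ clockwise traversal).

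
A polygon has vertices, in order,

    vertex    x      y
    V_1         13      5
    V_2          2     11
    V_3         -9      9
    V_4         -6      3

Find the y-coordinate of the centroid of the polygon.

Apply the shoelace formula. First the cross-terms c_i = x_i·y_{i+1} − x_{i+1}·y_i:
  133, 117, 27, -69  ⇒  2A = 208, A = 104.
Then Σ (y_i + y_{i+1})·c_i = 4240, so ȳ = 4240 / (6·104) = 265/39.

265/39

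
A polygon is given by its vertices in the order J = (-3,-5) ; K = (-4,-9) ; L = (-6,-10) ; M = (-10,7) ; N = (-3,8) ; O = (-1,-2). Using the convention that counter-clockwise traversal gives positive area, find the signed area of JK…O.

-97.5

Σ = (7) + (-14) + (-142) + (-59) + (14) + (-1) = -195
Signed area = Σ/2 = -97.5 (negative ⇒ clockwise traversal).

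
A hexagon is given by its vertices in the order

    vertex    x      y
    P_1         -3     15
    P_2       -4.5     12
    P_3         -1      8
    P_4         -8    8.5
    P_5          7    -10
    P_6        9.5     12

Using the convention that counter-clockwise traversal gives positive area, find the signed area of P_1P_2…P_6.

Cross-terms: 31.5, -24, 55.5, 20.5, 179, 178.5  ⇒  Σ = 441
Signed area = Σ/2 = 220.5 (positive ⇒ counter-clockwise traversal).

220.5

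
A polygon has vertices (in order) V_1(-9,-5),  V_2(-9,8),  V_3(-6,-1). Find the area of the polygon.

19.5

Apply the shoelace (surveyor's) formula: 2A = Σ (x_i·y_{i+1} − x_{i+1}·y_i), indices taken mod 3.
Σ = (-117) + (57) + (21) = -39
Area = |Σ|/2 = 19.5.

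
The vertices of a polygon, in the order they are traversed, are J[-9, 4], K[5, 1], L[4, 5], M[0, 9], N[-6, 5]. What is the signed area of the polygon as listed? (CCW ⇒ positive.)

51.5

Σ = (-29) + (21) + (36) + (54) + (21) = 103
Signed area = Σ/2 = 51.5 (positive ⇒ counter-clockwise traversal).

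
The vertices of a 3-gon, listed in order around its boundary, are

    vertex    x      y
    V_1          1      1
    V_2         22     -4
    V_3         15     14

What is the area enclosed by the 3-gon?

171.5

Apply the surveyor's formula: 2A = Σ (x_i·y_{i+1} − x_{i+1}·y_i), indices taken mod 3.
V_1→V_2: (1)(-4) − (22)(1) = -26
V_2→V_3: (22)(14) − (15)(-4) = 368
V_3→V_1: (15)(1) − (1)(14) = 1
Σ = 343
Area = |Σ|/2 = 171.5.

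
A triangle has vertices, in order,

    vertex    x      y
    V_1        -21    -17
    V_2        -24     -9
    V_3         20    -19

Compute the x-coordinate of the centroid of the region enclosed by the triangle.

Apply the surveyor's formula. First the cross-terms c_i = x_i·y_{i+1} − x_{i+1}·y_i:
  -219, 636, -739  ⇒  2A = -322, A = -161.
Then Σ (x_i + x_{i+1})·c_i = 8050, so x̄ = 8050 / (6·(-161)) = -25/3.

-25/3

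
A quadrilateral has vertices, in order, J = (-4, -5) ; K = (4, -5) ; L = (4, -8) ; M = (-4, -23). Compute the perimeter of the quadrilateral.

46

|JK| = √((8)² + (0)²) = √64 = 8
|KL| = √((0)² + (-3)²) = √9 = 3
|LM| = √((-8)² + (-15)²) = √289 = 17
|MJ| = √((0)² + (18)²) = √324 = 18
Perimeter = 8 + 3 + 17 + 18 = 46.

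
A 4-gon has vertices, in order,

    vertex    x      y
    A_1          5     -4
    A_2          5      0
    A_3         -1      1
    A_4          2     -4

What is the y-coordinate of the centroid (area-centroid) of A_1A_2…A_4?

-59/39

Apply the surveyor's formula. First the cross-terms c_i = x_i·y_{i+1} − x_{i+1}·y_i:
  20, 5, 2, 12  ⇒  2A = 39, A = 19.5.
Then Σ (y_i + y_{i+1})·c_i = -177, so ȳ = -177 / (6·19.5) = -59/39.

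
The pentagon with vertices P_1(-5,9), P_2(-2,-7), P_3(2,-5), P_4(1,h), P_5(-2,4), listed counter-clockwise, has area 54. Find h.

The doubled signed area Σ (x_i y_{i+1} − x_{i+1} y_i) is linear in h.
With h=0 it equals 88; the coefficient of h is 4 (from the two edges through P_4).
So 4·h + 88 = 2·54 = 108 ⇒ h = 5.

5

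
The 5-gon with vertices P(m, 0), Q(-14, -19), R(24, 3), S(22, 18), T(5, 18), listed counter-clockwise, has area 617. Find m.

-4

The doubled signed area Σ (x_i y_{i+1} − x_{i+1} y_i) is linear in m.
With m=0 it equals 1086; the coefficient of m is -37 (from the two edges through P).
So -37·m + 1086 = 2·617 = 1234 ⇒ m = -4.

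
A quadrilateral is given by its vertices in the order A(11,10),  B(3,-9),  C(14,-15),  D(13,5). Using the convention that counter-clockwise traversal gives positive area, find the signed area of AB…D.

146

Σ = (-129) + (81) + (265) + (75) = 292
Signed area = Σ/2 = 146 (positive ⇒ counter-clockwise traversal).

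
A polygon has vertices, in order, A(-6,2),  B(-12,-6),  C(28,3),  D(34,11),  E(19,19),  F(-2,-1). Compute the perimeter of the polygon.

|AB| = √((-6)² + (-8)²) = √100 = 10
|BC| = √((40)² + (9)²) = √1681 = 41
|CD| = √((6)² + (8)²) = √100 = 10
|DE| = √((-15)² + (8)²) = √289 = 17
|EF| = √((-21)² + (-20)²) = √841 = 29
|FA| = √((-4)² + (3)²) = √25 = 5
Perimeter = 10 + 41 + 10 + 17 + 29 + 5 = 112.

112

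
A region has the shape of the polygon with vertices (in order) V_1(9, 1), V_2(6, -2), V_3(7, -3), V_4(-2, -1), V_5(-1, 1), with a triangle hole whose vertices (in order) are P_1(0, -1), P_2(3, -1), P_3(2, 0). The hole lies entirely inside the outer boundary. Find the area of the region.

25.5

Outer boundary:
Apply Gauss's area formula: 2A = Σ (x_i·y_{i+1} − x_{i+1}·y_i), indices taken mod 5.
Cross-terms: -24, -4, -13, -3, -10  ⇒  Σ = -54
Area = |Σ|/2 = 27.
Hole:
Apply the surveyor's formula: 2A = Σ (x_i·y_{i+1} − x_{i+1}·y_i), indices taken mod 3.
Σ = (3) + (2) + (-2) = 3
Area = |Σ|/2 = 1.5.
Net area = 27 − 1.5 = 25.5.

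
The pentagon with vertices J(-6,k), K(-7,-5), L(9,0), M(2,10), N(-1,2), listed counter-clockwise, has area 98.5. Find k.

The doubled signed area Σ (x_i y_{i+1} − x_{i+1} y_i) is linear in k.
With k=0 it equals 191; the coefficient of k is 6 (from the two edges through J).
So 6·k + 191 = 2·98.5 = 197 ⇒ k = 1.

1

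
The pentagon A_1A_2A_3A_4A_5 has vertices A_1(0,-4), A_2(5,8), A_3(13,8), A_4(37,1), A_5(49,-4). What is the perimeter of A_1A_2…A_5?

108

|A_1A_2| = √((5)² + (12)²) = √169 = 13
|A_2A_3| = √((8)² + (0)²) = √64 = 8
|A_3A_4| = √((24)² + (-7)²) = √625 = 25
|A_4A_5| = √((12)² + (-5)²) = √169 = 13
|A_5A_1| = √((-49)² + (0)²) = √2401 = 49
Perimeter = 13 + 8 + 25 + 13 + 49 = 108.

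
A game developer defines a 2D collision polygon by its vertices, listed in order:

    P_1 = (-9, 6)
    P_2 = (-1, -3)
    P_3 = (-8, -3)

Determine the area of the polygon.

31.5

Σ = (33) + (-21) + (-75) = -63
Area = |Σ|/2 = 31.5.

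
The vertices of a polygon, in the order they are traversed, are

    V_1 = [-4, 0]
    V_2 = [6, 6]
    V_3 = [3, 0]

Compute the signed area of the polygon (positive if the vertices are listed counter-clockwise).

-21

Cross-terms: -24, -18, 0  ⇒  Σ = -42
Signed area = Σ/2 = -21 (negative ⇒ clockwise traversal).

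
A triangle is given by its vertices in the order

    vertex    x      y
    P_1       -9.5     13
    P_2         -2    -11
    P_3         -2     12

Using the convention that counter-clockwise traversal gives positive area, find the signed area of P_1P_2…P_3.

P_1→P_2: (-9.5)(-11) − (-2)(13) = 130.5
P_2→P_3: (-2)(12) − (-2)(-11) = -46
P_3→P_1: (-2)(13) − (-9.5)(12) = 88
Σ = 172.5
Signed area = Σ/2 = 86.25 (positive ⇒ counter-clockwise traversal).

86.25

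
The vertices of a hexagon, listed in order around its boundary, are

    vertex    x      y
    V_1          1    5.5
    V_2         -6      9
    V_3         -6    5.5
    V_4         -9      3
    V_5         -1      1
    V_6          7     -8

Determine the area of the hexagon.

Cross-terms: 42, 21, 31.5, -6, 1, 46.5  ⇒  Σ = 136
Area = |Σ|/2 = 68.

68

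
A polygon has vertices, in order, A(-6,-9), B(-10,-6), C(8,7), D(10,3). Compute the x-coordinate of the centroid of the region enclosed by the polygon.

104/291

Apply the shoelace (surveyor's) formula. First the cross-terms c_i = x_i·y_{i+1} − x_{i+1}·y_i:
  -54, -22, -46, -72  ⇒  2A = -194, A = -97.
Then Σ (x_i + x_{i+1})·c_i = -208, so x̄ = -208 / (6·(-97)) = 104/291.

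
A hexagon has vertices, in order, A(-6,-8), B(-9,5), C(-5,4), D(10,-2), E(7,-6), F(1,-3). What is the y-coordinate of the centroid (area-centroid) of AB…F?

-156/115

Apply the shoelace (surveyor's) formula. First the cross-terms c_i = x_i·y_{i+1} − x_{i+1}·y_i:
  -102, -11, -30, -46, -15, -26  ⇒  2A = -230, A = -115.
Then Σ (y_i + y_{i+1})·c_i = 936, so ȳ = 936 / (6·(-115)) = -156/115.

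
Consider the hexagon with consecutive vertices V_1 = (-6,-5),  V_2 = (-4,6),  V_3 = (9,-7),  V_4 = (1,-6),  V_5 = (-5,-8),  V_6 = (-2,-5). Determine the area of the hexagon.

89

Apply Gauss's area formula: 2A = Σ (x_i·y_{i+1} − x_{i+1}·y_i), indices taken mod 6.
Σ = (-56) + (-26) + (-47) + (-38) + (9) + (-20) = -178
Area = |Σ|/2 = 89.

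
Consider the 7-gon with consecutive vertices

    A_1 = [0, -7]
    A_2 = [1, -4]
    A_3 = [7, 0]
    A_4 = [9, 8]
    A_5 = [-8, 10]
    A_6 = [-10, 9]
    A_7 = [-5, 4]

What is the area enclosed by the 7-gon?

156.5

Apply the shoelace (surveyor's) formula: 2A = Σ (x_i·y_{i+1} − x_{i+1}·y_i), indices taken mod 7.
Σ = (7) + (28) + (56) + (154) + (28) + (5) + (35) = 313
Area = |Σ|/2 = 156.5.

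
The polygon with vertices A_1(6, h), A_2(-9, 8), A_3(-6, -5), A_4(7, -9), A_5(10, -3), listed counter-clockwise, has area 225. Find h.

7

Write out the shoelace sum; only the two edges meeting at A_1 involve h:
2·Area = [(10·h − 6·(-3)) + (6·8 − (-9)·h)] + 251
       = 19·h + 317 = 450
⇒ h = 7.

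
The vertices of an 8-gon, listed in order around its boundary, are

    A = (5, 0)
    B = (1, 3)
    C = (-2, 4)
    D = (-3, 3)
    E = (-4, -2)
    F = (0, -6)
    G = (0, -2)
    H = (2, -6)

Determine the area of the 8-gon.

Σ = (15) + (10) + (6) + (18) + (24) + (0) + (4) + (30) = 107
Area = |Σ|/2 = 53.5.

53.5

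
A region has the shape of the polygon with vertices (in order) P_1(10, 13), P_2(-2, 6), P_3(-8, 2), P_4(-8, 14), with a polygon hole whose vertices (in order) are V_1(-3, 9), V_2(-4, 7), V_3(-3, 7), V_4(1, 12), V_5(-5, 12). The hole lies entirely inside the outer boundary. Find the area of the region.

Outer boundary:
Apply Gauss's area formula: 2A = Σ (x_i·y_{i+1} − x_{i+1}·y_i), indices taken mod 4.
P_1→P_2: (10)(6) − (-2)(13) = 86
P_2→P_3: (-2)(2) − (-8)(6) = 44
P_3→P_4: (-8)(14) − (-8)(2) = -96
P_4→P_1: (-8)(13) − (10)(14) = -244
Σ = -210
Area = |Σ|/2 = 105.
Hole:
Apply the shoelace (surveyor's) formula: 2A = Σ (x_i·y_{i+1} − x_{i+1}·y_i), indices taken mod 5.
Σ = (15) + (-7) + (-43) + (72) + (-9) = 28
Area = |Σ|/2 = 14.
Net area = 105 − 14 = 91.

91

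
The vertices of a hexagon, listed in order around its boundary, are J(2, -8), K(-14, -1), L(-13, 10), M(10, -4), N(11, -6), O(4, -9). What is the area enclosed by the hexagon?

Cross-terms: -114, -153, -48, -16, -75, -14  ⇒  Σ = -420
Area = |Σ|/2 = 210.

210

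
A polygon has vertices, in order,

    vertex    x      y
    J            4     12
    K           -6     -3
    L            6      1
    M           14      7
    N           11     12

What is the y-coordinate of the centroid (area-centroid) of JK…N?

Apply the shoelace (surveyor's) formula. First the cross-terms c_i = x_i·y_{i+1} − x_{i+1}·y_i:
  60, 12, 28, 91, 84  ⇒  2A = 275, A = 137.5.
Then Σ (y_i + y_{i+1})·c_i = 4485, so ȳ = 4485 / (6·137.5) = 299/55.

299/55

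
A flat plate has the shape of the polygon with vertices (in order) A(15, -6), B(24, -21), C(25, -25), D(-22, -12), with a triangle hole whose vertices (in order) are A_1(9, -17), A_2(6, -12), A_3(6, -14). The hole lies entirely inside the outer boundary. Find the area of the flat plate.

Outer boundary:
Apply the surveyor's formula: 2A = Σ (x_i·y_{i+1} − x_{i+1}·y_i), indices taken mod 4.
Cross-terms: -171, -75, -850, 312  ⇒  Σ = -784
Area = |Σ|/2 = 392.
Hole:
A_1→A_2: (9)(-12) − (6)(-17) = -6
A_2→A_3: (6)(-14) − (6)(-12) = -12
A_3→A_1: (6)(-17) − (9)(-14) = 24
Σ = 6
Area = |Σ|/2 = 3.
Net area = 392 − 3 = 389.

389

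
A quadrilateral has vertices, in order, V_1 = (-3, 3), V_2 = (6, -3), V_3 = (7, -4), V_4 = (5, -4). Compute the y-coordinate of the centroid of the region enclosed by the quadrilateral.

Apply the shoelace formula. First the cross-terms c_i = x_i·y_{i+1} − x_{i+1}·y_i:
  -9, -3, -8, 3  ⇒  2A = -17, A = -8.5.
Then Σ (y_i + y_{i+1})·c_i = 82, so ȳ = 82 / (6·(-8.5)) = -82/51.

-82/51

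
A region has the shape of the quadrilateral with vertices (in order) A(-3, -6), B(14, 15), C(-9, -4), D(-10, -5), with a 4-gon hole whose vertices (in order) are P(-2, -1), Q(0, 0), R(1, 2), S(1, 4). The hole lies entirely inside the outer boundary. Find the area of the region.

Outer boundary:
Σ = (39) + (79) + (5) + (45) = 168
Area = |Σ|/2 = 84.
Hole:
Apply the surveyor's formula: 2A = Σ (x_i·y_{i+1} − x_{i+1}·y_i), indices taken mod 4.
Σ = (0) + (0) + (2) + (7) = 9
Area = |Σ|/2 = 4.5.
Net area = 84 − 4.5 = 79.5.

79.5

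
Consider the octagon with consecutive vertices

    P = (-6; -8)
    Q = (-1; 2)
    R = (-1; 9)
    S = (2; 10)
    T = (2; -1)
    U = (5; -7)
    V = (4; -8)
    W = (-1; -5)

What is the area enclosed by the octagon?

Apply the shoelace formula: 2A = Σ (x_i·y_{i+1} − x_{i+1}·y_i), indices taken mod 8.
Σ = (-20) + (-7) + (-28) + (-22) + (-9) + (-12) + (-28) + (-22) = -148
Area = |Σ|/2 = 74.

74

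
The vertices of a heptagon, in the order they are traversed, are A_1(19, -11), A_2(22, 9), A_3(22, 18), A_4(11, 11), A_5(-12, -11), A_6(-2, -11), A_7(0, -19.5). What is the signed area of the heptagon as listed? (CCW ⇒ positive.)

Apply the shoelace formula: 2A = Σ (x_i·y_{i+1} − x_{i+1}·y_i), indices taken mod 7.
Σ = (413) + (198) + (44) + (11) + (110) + (39) + (370.5) = 1185.5
Signed area = Σ/2 = 592.75 (positive ⇒ counter-clockwise traversal).

592.75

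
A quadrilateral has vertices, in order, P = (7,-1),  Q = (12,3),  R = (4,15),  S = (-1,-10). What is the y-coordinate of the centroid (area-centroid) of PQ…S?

Apply the surveyor's formula. First the cross-terms c_i = x_i·y_{i+1} − x_{i+1}·y_i:
  33, 168, -25, 71  ⇒  2A = 247, A = 123.5.
Then Σ (y_i + y_{i+1})·c_i = 2184, so ȳ = 2184 / (6·123.5) = 56/19.

56/19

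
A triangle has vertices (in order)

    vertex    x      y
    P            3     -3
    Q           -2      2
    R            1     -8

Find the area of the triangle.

17.5

Apply the surveyor's formula: 2A = Σ (x_i·y_{i+1} − x_{i+1}·y_i), indices taken mod 3.
P→Q: (3)(2) − (-2)(-3) = 0
Q→R: (-2)(-8) − (1)(2) = 14
R→P: (1)(-3) − (3)(-8) = 21
Σ = 35
Area = |Σ|/2 = 17.5.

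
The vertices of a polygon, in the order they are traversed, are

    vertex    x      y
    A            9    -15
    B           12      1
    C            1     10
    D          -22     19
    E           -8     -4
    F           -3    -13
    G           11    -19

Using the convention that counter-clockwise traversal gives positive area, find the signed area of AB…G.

A→B: (9)(1) − (12)(-15) = 189
B→C: (12)(10) − (1)(1) = 119
C→D: (1)(19) − (-22)(10) = 239
D→E: (-22)(-4) − (-8)(19) = 240
E→F: (-8)(-13) − (-3)(-4) = 92
F→G: (-3)(-19) − (11)(-13) = 200
G→A: (11)(-15) − (9)(-19) = 6
Σ = 1085
Signed area = Σ/2 = 542.5 (positive ⇒ counter-clockwise traversal).

542.5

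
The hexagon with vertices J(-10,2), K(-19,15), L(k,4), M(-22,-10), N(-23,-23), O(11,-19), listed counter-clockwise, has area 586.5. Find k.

The doubled signed area Σ (x_i y_{i+1} − x_{i+1} y_i) is linear in k.
With k=0 it equals 698; the coefficient of k is -25 (from the two edges through L).
So -25·k + 698 = 2·586.5 = 1173 ⇒ k = -19.

-19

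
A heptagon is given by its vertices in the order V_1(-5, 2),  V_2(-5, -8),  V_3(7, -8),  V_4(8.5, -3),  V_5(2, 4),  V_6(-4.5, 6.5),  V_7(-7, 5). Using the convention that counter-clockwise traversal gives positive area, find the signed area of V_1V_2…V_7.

149

Cross-terms: 50, 96, 47, 40, 31, 23, 11  ⇒  Σ = 298
Signed area = Σ/2 = 149 (positive ⇒ counter-clockwise traversal).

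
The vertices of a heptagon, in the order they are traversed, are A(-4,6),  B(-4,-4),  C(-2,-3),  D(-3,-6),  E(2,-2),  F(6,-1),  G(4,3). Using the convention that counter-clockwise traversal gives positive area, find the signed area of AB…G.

Apply the surveyor's formula: 2A = Σ (x_i·y_{i+1} − x_{i+1}·y_i), indices taken mod 7.
Σ = (40) + (4) + (3) + (18) + (10) + (22) + (36) = 133
Signed area = Σ/2 = 66.5 (positive ⇒ counter-clockwise traversal).

66.5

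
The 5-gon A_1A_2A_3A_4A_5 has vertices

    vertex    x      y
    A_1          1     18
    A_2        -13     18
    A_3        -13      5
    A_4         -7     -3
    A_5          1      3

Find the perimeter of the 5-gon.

|A_1A_2| = √((-14)² + (0)²) = √196 = 14
|A_2A_3| = √((0)² + (-13)²) = √169 = 13
|A_3A_4| = √((6)² + (-8)²) = √100 = 10
|A_4A_5| = √((8)² + (6)²) = √100 = 10
|A_5A_1| = √((0)² + (15)²) = √225 = 15
Perimeter = 14 + 13 + 10 + 10 + 15 = 62.

62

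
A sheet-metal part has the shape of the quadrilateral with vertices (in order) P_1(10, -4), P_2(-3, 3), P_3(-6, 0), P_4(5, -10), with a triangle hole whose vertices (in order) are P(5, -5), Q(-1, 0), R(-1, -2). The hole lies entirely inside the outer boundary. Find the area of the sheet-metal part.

82

Outer boundary:
Σ = (18) + (18) + (60) + (80) = 176
Area = |Σ|/2 = 88.
Hole:
Apply the shoelace formula: 2A = Σ (x_i·y_{i+1} − x_{i+1}·y_i), indices taken mod 3.
Σ = (-5) + (2) + (15) = 12
Area = |Σ|/2 = 6.
Net area = 88 − 6 = 82.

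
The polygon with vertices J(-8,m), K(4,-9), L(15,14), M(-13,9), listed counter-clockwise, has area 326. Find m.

The doubled signed area Σ (x_i y_{i+1} − x_{i+1} y_i) is linear in m.
With m=0 it equals 652; the coefficient of m is -17 (from the two edges through J).
So -17·m + 652 = 2·326 = 652 ⇒ m = 0.

0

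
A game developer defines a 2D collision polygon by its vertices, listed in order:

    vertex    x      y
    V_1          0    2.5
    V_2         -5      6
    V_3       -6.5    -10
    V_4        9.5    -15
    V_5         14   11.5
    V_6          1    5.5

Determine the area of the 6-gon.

340.625

Apply the shoelace (surveyor's) formula: 2A = Σ (x_i·y_{i+1} − x_{i+1}·y_i), indices taken mod 6.
Σ = (12.5) + (89) + (192.5) + (319.25) + (65.5) + (2.5) = 681.25
Area = |Σ|/2 = 340.625.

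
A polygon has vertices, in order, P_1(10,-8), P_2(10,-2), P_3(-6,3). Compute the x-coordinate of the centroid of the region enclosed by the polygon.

Apply Gauss's area formula. First the cross-terms c_i = x_i·y_{i+1} − x_{i+1}·y_i:
  60, 18, 18  ⇒  2A = 96, A = 48.
Then Σ (x_i + x_{i+1})·c_i = 1344, so x̄ = 1344 / (6·48) = 14/3.

14/3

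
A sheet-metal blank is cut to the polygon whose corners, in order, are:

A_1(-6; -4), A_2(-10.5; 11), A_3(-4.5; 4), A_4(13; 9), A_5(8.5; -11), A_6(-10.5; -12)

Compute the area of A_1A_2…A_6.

Apply the surveyor's formula: 2A = Σ (x_i·y_{i+1} − x_{i+1}·y_i), indices taken mod 6.
Σ = (-108) + (7.5) + (-92.5) + (-219.5) + (-217.5) + (-30) = -660
Area = |Σ|/2 = 330.

330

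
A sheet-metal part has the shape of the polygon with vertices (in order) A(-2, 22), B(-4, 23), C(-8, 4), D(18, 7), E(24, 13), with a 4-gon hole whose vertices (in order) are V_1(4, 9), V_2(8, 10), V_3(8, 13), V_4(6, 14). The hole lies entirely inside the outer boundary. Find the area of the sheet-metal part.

Outer boundary:
Σ = (42) + (168) + (-128) + (66) + (554) = 702
Area = |Σ|/2 = 351.
Hole:
Cross-terms: -32, 24, 34, -2  ⇒  Σ = 24
Area = |Σ|/2 = 12.
Net area = 351 − 12 = 339.

339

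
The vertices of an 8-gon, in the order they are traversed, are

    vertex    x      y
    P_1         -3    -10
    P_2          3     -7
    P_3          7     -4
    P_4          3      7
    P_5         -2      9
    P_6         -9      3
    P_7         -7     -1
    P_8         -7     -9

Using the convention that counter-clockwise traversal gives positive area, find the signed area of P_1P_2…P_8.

197

Cross-terms: 51, 37, 61, 41, 75, 30, 56, 43  ⇒  Σ = 394
Signed area = Σ/2 = 197 (positive ⇒ counter-clockwise traversal).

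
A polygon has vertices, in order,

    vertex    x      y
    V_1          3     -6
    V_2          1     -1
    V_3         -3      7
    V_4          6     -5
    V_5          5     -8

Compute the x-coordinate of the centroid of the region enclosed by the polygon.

18/7

Apply the shoelace formula. First the cross-terms c_i = x_i·y_{i+1} − x_{i+1}·y_i:
  3, 4, -27, -23, -6  ⇒  2A = -49, A = -24.5.
Then Σ (x_i + x_{i+1})·c_i = -378, so x̄ = -378 / (6·(-24.5)) = 18/7.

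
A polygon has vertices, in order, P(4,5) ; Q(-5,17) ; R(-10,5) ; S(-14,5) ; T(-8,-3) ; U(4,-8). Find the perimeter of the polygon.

68

|PQ| = √((-9)² + (12)²) = √225 = 15
|QR| = √((-5)² + (-12)²) = √169 = 13
|RS| = √((-4)² + (0)²) = √16 = 4
|ST| = √((6)² + (-8)²) = √100 = 10
|TU| = √((12)² + (-5)²) = √169 = 13
|UP| = √((0)² + (13)²) = √169 = 13
Perimeter = 15 + 13 + 4 + 10 + 13 + 13 = 68.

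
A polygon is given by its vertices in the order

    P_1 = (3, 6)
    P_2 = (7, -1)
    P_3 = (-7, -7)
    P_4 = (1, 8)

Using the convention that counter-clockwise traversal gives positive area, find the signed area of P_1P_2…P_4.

-84

Cross-terms: -45, -56, -49, -18  ⇒  Σ = -168
Signed area = Σ/2 = -84 (negative ⇒ clockwise traversal).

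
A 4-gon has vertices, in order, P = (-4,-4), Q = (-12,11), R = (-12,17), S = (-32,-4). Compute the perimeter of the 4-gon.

80

|PQ| = √((-8)² + (15)²) = √289 = 17
|QR| = √((0)² + (6)²) = √36 = 6
|RS| = √((-20)² + (-21)²) = √841 = 29
|SP| = √((28)² + (0)²) = √784 = 28
Perimeter = 17 + 6 + 29 + 28 = 80.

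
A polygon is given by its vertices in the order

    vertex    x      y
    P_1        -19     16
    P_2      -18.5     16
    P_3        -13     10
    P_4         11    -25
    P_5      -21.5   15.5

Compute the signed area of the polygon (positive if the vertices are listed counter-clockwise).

Σ = (-8) + (23) + (215) + (-367) + (-49.5) = -186.5
Signed area = Σ/2 = -93.25 (negative ⇒ clockwise traversal).

-93.25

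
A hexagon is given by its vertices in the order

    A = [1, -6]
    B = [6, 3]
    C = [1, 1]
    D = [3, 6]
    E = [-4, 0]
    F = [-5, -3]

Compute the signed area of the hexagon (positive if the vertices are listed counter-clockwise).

57

Cross-terms: 39, 3, 3, 24, 12, 33  ⇒  Σ = 114
Signed area = Σ/2 = 57 (positive ⇒ counter-clockwise traversal).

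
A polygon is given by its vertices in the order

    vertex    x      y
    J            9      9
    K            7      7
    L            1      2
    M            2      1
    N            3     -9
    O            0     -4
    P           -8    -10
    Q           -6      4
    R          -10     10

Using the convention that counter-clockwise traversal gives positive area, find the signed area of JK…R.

-176.5

Apply the shoelace formula: 2A = Σ (x_i·y_{i+1} − x_{i+1}·y_i), indices taken mod 9.
Σ = (0) + (7) + (-3) + (-21) + (-12) + (-32) + (-92) + (-20) + (-180) = -353
Signed area = Σ/2 = -176.5 (negative ⇒ clockwise traversal).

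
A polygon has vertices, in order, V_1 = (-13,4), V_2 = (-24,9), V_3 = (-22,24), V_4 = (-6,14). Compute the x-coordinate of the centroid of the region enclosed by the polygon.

Apply the shoelace formula. First the cross-terms c_i = x_i·y_{i+1} − x_{i+1}·y_i:
  -21, -378, -164, 158  ⇒  2A = -405, A = -202.5.
Then Σ (x_i + x_{i+1})·c_i = 19755, so x̄ = 19755 / (6·(-202.5)) = -439/27.

-439/27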